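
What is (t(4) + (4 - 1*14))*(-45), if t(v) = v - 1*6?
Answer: 540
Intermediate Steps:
t(v) = -6 + v (t(v) = v - 6 = -6 + v)
(t(4) + (4 - 1*14))*(-45) = ((-6 + 4) + (4 - 1*14))*(-45) = (-2 + (4 - 14))*(-45) = (-2 - 10)*(-45) = -12*(-45) = 540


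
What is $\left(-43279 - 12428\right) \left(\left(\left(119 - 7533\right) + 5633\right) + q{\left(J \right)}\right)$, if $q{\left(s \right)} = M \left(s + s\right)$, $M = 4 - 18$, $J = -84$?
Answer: $-31808697$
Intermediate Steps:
$M = -14$ ($M = 4 - 18 = -14$)
$q{\left(s \right)} = - 28 s$ ($q{\left(s \right)} = - 14 \left(s + s\right) = - 14 \cdot 2 s = - 28 s$)
$\left(-43279 - 12428\right) \left(\left(\left(119 - 7533\right) + 5633\right) + q{\left(J \right)}\right) = \left(-43279 - 12428\right) \left(\left(\left(119 - 7533\right) + 5633\right) - -2352\right) = - 55707 \left(\left(-7414 + 5633\right) + 2352\right) = - 55707 \left(-1781 + 2352\right) = \left(-55707\right) 571 = -31808697$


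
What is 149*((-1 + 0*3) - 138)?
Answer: -20711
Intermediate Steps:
149*((-1 + 0*3) - 138) = 149*((-1 + 0) - 138) = 149*(-1 - 138) = 149*(-139) = -20711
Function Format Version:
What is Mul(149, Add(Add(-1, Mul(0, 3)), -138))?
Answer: -20711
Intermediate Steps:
Mul(149, Add(Add(-1, Mul(0, 3)), -138)) = Mul(149, Add(Add(-1, 0), -138)) = Mul(149, Add(-1, -138)) = Mul(149, -139) = -20711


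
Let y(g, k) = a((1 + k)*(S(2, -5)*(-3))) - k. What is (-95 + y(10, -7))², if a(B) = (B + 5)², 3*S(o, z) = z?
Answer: 288369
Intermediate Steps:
S(o, z) = z/3
a(B) = (5 + B)²
y(g, k) = (10 + 5*k)² - k (y(g, k) = (5 + (1 + k)*(((⅓)*(-5))*(-3)))² - k = (5 + (1 + k)*(-5/3*(-3)))² - k = (5 + (1 + k)*5)² - k = (5 + (5 + 5*k))² - k = (10 + 5*k)² - k)
(-95 + y(10, -7))² = (-95 + (-1*(-7) + 25*(2 - 7)²))² = (-95 + (7 + 25*(-5)²))² = (-95 + (7 + 25*25))² = (-95 + (7 + 625))² = (-95 + 632)² = 537² = 288369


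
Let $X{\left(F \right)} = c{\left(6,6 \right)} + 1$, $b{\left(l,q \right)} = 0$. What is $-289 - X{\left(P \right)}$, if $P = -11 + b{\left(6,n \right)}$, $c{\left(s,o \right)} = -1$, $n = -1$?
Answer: $-289$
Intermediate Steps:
$P = -11$ ($P = -11 + 0 = -11$)
$X{\left(F \right)} = 0$ ($X{\left(F \right)} = -1 + 1 = 0$)
$-289 - X{\left(P \right)} = -289 - 0 = -289 + 0 = -289$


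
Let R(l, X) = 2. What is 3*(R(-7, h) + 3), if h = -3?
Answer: 15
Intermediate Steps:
3*(R(-7, h) + 3) = 3*(2 + 3) = 3*5 = 15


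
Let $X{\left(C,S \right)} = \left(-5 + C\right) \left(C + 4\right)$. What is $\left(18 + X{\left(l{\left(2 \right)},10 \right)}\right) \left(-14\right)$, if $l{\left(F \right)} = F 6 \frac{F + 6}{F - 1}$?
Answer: $-127652$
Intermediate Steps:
$l{\left(F \right)} = \frac{6 F \left(6 + F\right)}{-1 + F}$ ($l{\left(F \right)} = 6 F \frac{6 + F}{-1 + F} = \frac{6 F \left(6 + F\right)}{-1 + F}$)
$X{\left(C,S \right)} = \left(-5 + C\right) \left(4 + C\right)$
$\left(18 + X{\left(l{\left(2 \right)},10 \right)}\right) \left(-14\right) = \left(18 - \left(20 - \frac{144 \left(6 + 2\right)^{2}}{\left(-1 + 2\right)^{2}} + 6 \cdot 2 \frac{1}{-1 + 2} \left(6 + 2\right)\right)\right) \left(-14\right) = \left(18 - \left(20 - 9216 + 6 \cdot 2 \cdot 1^{-1} \cdot 8\right)\right) \left(-14\right) = \left(18 - \left(20 - 9216 + 6 \cdot 2 \cdot 1 \cdot 8\right)\right) \left(-14\right) = \left(18 - \left(116 - 9216\right)\right) \left(-14\right) = \left(18 - -9100\right) \left(-14\right) = \left(18 + 9100\right) \left(-14\right) = 9118 \left(-14\right) = -127652$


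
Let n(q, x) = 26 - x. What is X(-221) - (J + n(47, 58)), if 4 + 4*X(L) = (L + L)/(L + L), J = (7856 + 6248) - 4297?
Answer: -39103/4 ≈ -9775.8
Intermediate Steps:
J = 9807 (J = 14104 - 4297 = 9807)
X(L) = -¾ (X(L) = -1 + ((L + L)/(L + L))/4 = -1 + ((2*L)/((2*L)))/4 = -1 + ((2*L)*(1/(2*L)))/4 = -1 + (¼)*1 = -1 + ¼ = -¾)
X(-221) - (J + n(47, 58)) = -¾ - (9807 + (26 - 1*58)) = -¾ - (9807 + (26 - 58)) = -¾ - (9807 - 32) = -¾ - 1*9775 = -¾ - 9775 = -39103/4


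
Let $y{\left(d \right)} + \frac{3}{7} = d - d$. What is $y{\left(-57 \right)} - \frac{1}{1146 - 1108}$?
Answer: $- \frac{121}{266} \approx -0.45489$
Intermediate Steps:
$y{\left(d \right)} = - \frac{3}{7}$ ($y{\left(d \right)} = - \frac{3}{7} + \left(d - d\right) = - \frac{3}{7} + 0 = - \frac{3}{7}$)
$y{\left(-57 \right)} - \frac{1}{1146 - 1108} = - \frac{3}{7} - \frac{1}{1146 - 1108} = - \frac{3}{7} - \frac{1}{38} = - \frac{121}{266}$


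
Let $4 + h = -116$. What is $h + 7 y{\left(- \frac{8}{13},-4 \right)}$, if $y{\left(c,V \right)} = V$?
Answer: $-148$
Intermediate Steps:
$h = -120$ ($h = -4 - 116 = -120$)
$h + 7 y{\left(- \frac{8}{13},-4 \right)} = -120 + 7 \left(-4\right) = -120 - 28 = -148$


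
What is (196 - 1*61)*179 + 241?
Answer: 24406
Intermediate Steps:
(196 - 1*61)*179 + 241 = (196 - 61)*179 + 241 = 135*179 + 241 = 24165 + 241 = 24406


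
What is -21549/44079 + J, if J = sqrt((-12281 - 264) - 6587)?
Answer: -7183/14693 + 2*I*sqrt(4783) ≈ -0.48887 + 138.32*I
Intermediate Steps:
J = 2*I*sqrt(4783) (J = sqrt(-12545 - 6587) = sqrt(-19132) = 2*I*sqrt(4783) ≈ 138.32*I)
-21549/44079 + J = -21549/44079 + 2*I*sqrt(4783) = -21549*1/44079 + 2*I*sqrt(4783) = -7183/14693 + 2*I*sqrt(4783)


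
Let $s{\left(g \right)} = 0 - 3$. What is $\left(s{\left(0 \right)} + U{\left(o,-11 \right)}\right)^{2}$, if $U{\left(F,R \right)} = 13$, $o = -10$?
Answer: $100$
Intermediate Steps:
$s{\left(g \right)} = -3$ ($s{\left(g \right)} = 0 - 3 = -3$)
$\left(s{\left(0 \right)} + U{\left(o,-11 \right)}\right)^{2} = \left(-3 + 13\right)^{2} = 10^{2} = 100$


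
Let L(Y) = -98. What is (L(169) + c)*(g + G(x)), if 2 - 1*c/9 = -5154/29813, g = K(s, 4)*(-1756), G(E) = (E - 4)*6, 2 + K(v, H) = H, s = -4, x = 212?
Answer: 5294712656/29813 ≈ 1.7760e+5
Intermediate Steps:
K(v, H) = -2 + H
G(E) = -24 + 6*E (G(E) = (-4 + E)*6 = -24 + 6*E)
g = -3512 (g = (-2 + 4)*(-1756) = 2*(-1756) = -3512)
c = 583020/29813 (c = 18 - (-46386)/29813 = 18 - 9*(-5154/29813) = 18 + 46386/29813 = 583020/29813 ≈ 19.556)
(L(169) + c)*(g + G(x)) = (-98 + 583020/29813)*(-3512 + (-24 + 6*212)) = -2338654*(-3512 + (-24 + 1272))/29813 = -2338654*(-3512 + 1248)/29813 = -2338654/29813*(-2264) = 5294712656/29813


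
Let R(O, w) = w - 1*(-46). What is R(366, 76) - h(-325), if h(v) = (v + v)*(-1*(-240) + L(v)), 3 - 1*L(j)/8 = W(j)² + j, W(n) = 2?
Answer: 1840922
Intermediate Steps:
R(O, w) = 46 + w (R(O, w) = w + 46 = 46 + w)
L(j) = -8 - 8*j (L(j) = 24 - 8*(2² + j) = 24 - 8*(4 + j) = 24 + (-32 - 8*j) = -8 - 8*j)
h(v) = 2*v*(232 - 8*v) (h(v) = (v + v)*(-1*(-240) + (-8 - 8*v)) = (2*v)*(240 + (-8 - 8*v)) = (2*v)*(232 - 8*v) = 2*v*(232 - 8*v))
R(366, 76) - h(-325) = (46 + 76) - 16*(-325)*(29 - 1*(-325)) = 122 - 16*(-325)*(29 + 325) = 122 - 16*(-325)*354 = 122 - 1*(-1840800) = 122 + 1840800 = 1840922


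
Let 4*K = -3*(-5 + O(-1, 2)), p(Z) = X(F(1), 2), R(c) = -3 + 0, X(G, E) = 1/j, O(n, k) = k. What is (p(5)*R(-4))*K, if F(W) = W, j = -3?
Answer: 9/4 ≈ 2.2500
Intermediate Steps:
X(G, E) = -⅓ (X(G, E) = 1/(-3) = -⅓)
R(c) = -3
p(Z) = -⅓
K = 9/4 (K = (-3*(-5 + 2))/4 = (-3*(-3))/4 = (¼)*9 = 9/4 ≈ 2.2500)
(p(5)*R(-4))*K = -⅓*(-3)*(9/4) = 1*(9/4) = 9/4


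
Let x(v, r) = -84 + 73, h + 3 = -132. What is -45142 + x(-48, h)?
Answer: -45153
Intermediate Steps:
h = -135 (h = -3 - 132 = -135)
x(v, r) = -11
-45142 + x(-48, h) = -45142 - 11 = -45153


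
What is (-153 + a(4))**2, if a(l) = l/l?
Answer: 23104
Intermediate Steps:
a(l) = 1
(-153 + a(4))**2 = (-153 + 1)**2 = (-152)**2 = 23104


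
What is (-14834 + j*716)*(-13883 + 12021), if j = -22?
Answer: 56951132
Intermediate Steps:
(-14834 + j*716)*(-13883 + 12021) = (-14834 - 22*716)*(-13883 + 12021) = (-14834 - 15752)*(-1862) = -30586*(-1862) = 56951132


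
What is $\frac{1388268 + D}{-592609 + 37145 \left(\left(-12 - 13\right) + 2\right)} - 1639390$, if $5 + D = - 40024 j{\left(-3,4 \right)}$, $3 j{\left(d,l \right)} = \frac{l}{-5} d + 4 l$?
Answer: $- \frac{35581600004137}{21704160} \approx -1.6394 \cdot 10^{6}$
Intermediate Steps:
$j{\left(d,l \right)} = \frac{4 l}{3} - \frac{d l}{15}$ ($j{\left(d,l \right)} = \frac{\frac{l}{-5} d + 4 l}{3} = \frac{l \left(- \frac{1}{5}\right) d + 4 l}{3} = \frac{- \frac{l}{5} d + 4 l}{3} = \frac{- \frac{d l}{5} + 4 l}{3} = \frac{4 l - \frac{d l}{5}}{3} = \frac{4 l}{3} - \frac{d l}{15}$)
$D = - \frac{3682283}{15}$ ($D = -5 - 40024 \cdot \frac{1}{15} \cdot 4 \left(20 - -3\right) = -5 - 40024 \cdot \frac{1}{15} \cdot 4 \left(20 + 3\right) = -5 - 40024 \cdot \frac{1}{15} \cdot 4 \cdot 23 = -5 - \frac{3682208}{15} = - \frac{3682283}{15} \approx -2.4549 \cdot 10^{5}$)
$\frac{1388268 + D}{-592609 + 37145 \left(\left(-12 - 13\right) + 2\right)} - 1639390 = \frac{1388268 - \frac{3682283}{15}}{-592609 + 37145 \left(\left(-12 - 13\right) + 2\right)} - 1639390 = \frac{17141737}{15 \left(-592609 + 37145 \left(-25 + 2\right)\right)} - 1639390 = \frac{17141737}{15 \left(-592609 + 37145 \left(-23\right)\right)} - 1639390 = \frac{17141737}{15 \left(-592609 - 854335\right)} - 1639390 = \frac{17141737}{15 \left(-1446944\right)} - 1639390 = \frac{17141737}{15} \left(- \frac{1}{1446944}\right) - 1639390 = - \frac{17141737}{21704160} - 1639390 = - \frac{35581600004137}{21704160}$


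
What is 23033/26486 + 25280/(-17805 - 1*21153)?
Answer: 113876767/515920794 ≈ 0.22073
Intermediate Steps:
23033/26486 + 25280/(-17805 - 1*21153) = 23033*(1/26486) + 25280/(-17805 - 21153) = 23033/26486 + 25280/(-38958) = 23033/26486 + 25280*(-1/38958) = 23033/26486 - 12640/19479 = 113876767/515920794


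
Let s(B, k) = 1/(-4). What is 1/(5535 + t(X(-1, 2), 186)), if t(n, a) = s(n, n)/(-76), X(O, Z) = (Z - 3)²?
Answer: 304/1682641 ≈ 0.00018067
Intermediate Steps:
X(O, Z) = (-3 + Z)²
s(B, k) = -¼
t(n, a) = 1/304 (t(n, a) = -¼/(-76) = -¼*(-1/76) = 1/304)
1/(5535 + t(X(-1, 2), 186)) = 1/(5535 + 1/304) = 1/(1682641/304) = 304/1682641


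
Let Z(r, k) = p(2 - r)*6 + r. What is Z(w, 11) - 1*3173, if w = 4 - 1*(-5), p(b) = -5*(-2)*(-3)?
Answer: -3344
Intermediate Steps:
p(b) = -30 (p(b) = 10*(-3) = -30)
w = 9 (w = 4 + 5 = 9)
Z(r, k) = -180 + r (Z(r, k) = -30*6 + r = -180 + r)
Z(w, 11) - 1*3173 = (-180 + 9) - 1*3173 = -171 - 3173 = -3344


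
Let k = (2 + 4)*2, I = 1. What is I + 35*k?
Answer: 421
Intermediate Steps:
k = 12 (k = 6*2 = 12)
I + 35*k = 1 + 35*12 = 1 + 420 = 421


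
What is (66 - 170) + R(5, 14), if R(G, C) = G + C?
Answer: -85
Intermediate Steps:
R(G, C) = C + G
(66 - 170) + R(5, 14) = (66 - 170) + (14 + 5) = -104 + 19 = -85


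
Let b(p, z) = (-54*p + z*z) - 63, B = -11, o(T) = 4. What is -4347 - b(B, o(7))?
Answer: -4894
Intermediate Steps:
b(p, z) = -63 + z² - 54*p (b(p, z) = (-54*p + z²) - 63 = (z² - 54*p) - 63 = -63 + z² - 54*p)
-4347 - b(B, o(7)) = -4347 - (-63 + 4² - 54*(-11)) = -4347 - (-63 + 16 + 594) = -4347 - 1*547 = -4347 - 547 = -4894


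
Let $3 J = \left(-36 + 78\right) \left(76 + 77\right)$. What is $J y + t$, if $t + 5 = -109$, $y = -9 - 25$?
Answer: $-72942$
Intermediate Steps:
$y = -34$ ($y = -9 - 25 = -34$)
$t = -114$ ($t = -5 - 109 = -114$)
$J = 2142$ ($J = \frac{\left(-36 + 78\right) \left(76 + 77\right)}{3} = \frac{42 \cdot 153}{3} = \frac{1}{3} \cdot 6426 = 2142$)
$J y + t = 2142 \left(-34\right) - 114 = -72828 - 114 = -72942$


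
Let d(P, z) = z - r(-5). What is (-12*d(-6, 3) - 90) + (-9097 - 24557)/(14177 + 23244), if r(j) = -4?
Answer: -6544908/37421 ≈ -174.90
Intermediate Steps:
d(P, z) = 4 + z (d(P, z) = z - 1*(-4) = z + 4 = 4 + z)
(-12*d(-6, 3) - 90) + (-9097 - 24557)/(14177 + 23244) = (-12*(4 + 3) - 90) + (-9097 - 24557)/(14177 + 23244) = (-12*7 - 90) - 33654/37421 = (-84 - 90) - 33654*1/37421 = -174 - 33654/37421 = -6544908/37421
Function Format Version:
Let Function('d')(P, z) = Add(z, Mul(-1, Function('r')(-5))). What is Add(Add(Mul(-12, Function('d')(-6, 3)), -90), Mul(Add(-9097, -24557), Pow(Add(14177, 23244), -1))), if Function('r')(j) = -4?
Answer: Rational(-6544908, 37421) ≈ -174.90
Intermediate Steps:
Function('d')(P, z) = Add(4, z) (Function('d')(P, z) = Add(z, Mul(-1, -4)) = Add(z, 4) = Add(4, z))
Add(Add(Mul(-12, Function('d')(-6, 3)), -90), Mul(Add(-9097, -24557), Pow(Add(14177, 23244), -1))) = Add(Add(Mul(-12, Add(4, 3)), -90), Mul(Add(-9097, -24557), Pow(Add(14177, 23244), -1))) = Add(Add(Mul(-12, 7), -90), Mul(-33654, Pow(37421, -1))) = Add(Add(-84, -90), Mul(-33654, Rational(1, 37421))) = Add(-174, Rational(-33654, 37421)) = Rational(-6544908, 37421)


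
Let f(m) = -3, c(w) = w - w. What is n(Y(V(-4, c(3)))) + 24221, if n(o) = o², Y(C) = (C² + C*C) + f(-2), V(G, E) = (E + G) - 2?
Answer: 28982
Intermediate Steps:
c(w) = 0
V(G, E) = -2 + E + G
Y(C) = -3 + 2*C² (Y(C) = (C² + C*C) - 3 = (C² + C²) - 3 = 2*C² - 3 = -3 + 2*C²)
n(Y(V(-4, c(3)))) + 24221 = (-3 + 2*(-2 + 0 - 4)²)² + 24221 = (-3 + 2*(-6)²)² + 24221 = (-3 + 2*36)² + 24221 = (-3 + 72)² + 24221 = 69² + 24221 = 4761 + 24221 = 28982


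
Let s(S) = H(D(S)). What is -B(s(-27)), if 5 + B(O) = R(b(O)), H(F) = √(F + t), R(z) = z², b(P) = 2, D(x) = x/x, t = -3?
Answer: 1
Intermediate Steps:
D(x) = 1
H(F) = √(-3 + F) (H(F) = √(F - 3) = √(-3 + F))
s(S) = I*√2 (s(S) = √(-3 + 1) = √(-2) = I*√2)
B(O) = -1 (B(O) = -5 + 2² = -5 + 4 = -1)
-B(s(-27)) = -1*(-1) = 1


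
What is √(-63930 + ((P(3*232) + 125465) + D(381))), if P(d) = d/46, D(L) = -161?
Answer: 5*√1298994/23 ≈ 247.77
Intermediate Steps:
P(d) = d/46 (P(d) = d*(1/46) = d/46)
√(-63930 + ((P(3*232) + 125465) + D(381))) = √(-63930 + (((3*232)/46 + 125465) - 161)) = √(-63930 + (((1/46)*696 + 125465) - 161)) = √(-63930 + ((348/23 + 125465) - 161)) = √(-63930 + (2886043/23 - 161)) = √(-63930 + 2882340/23) = √(1411950/23) = 5*√1298994/23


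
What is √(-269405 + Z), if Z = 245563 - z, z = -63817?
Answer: 5*√1599 ≈ 199.94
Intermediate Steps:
Z = 309380 (Z = 245563 - 1*(-63817) = 245563 + 63817 = 309380)
√(-269405 + Z) = √(-269405 + 309380) = √39975 = 5*√1599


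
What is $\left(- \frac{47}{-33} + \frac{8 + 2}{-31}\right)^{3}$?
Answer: $\frac{1431435383}{1070599167} \approx 1.337$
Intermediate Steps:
$\left(- \frac{47}{-33} + \frac{8 + 2}{-31}\right)^{3} = \left(\left(-47\right) \left(- \frac{1}{33}\right) + 10 \left(- \frac{1}{31}\right)\right)^{3} = \left(\frac{47}{33} - \frac{10}{31}\right)^{3} = \left(\frac{1127}{1023}\right)^{3} = \frac{1431435383}{1070599167}$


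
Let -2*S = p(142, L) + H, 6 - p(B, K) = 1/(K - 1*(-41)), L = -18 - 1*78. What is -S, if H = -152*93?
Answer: -777149/110 ≈ -7065.0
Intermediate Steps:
H = -14136
L = -96 (L = -18 - 78 = -96)
p(B, K) = 6 - 1/(41 + K) (p(B, K) = 6 - 1/(K - 1*(-41)) = 6 - 1/(K + 41) = 6 - 1/(41 + K))
S = 777149/110 (S = -((245 + 6*(-96))/(41 - 96) - 14136)/2 = -((245 - 576)/(-55) - 14136)/2 = -(-1/55*(-331) - 14136)/2 = -(331/55 - 14136)/2 = -½*(-777149/55) = 777149/110 ≈ 7065.0)
-S = -1*777149/110 = -777149/110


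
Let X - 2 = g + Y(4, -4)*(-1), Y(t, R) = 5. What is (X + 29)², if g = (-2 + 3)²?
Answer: 729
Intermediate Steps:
g = 1 (g = 1² = 1)
X = -2 (X = 2 + (1 + 5*(-1)) = 2 + (1 - 5) = 2 - 4 = -2)
(X + 29)² = (-2 + 29)² = 27² = 729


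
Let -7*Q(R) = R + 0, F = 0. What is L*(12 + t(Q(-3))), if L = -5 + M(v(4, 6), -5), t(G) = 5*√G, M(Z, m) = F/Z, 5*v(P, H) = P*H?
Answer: -60 - 25*√21/7 ≈ -76.366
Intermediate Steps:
Q(R) = -R/7 (Q(R) = -(R + 0)/7 = -R/7)
v(P, H) = H*P/5 (v(P, H) = (P*H)/5 = (H*P)/5 = H*P/5)
M(Z, m) = 0 (M(Z, m) = 0/Z = 0)
L = -5 (L = -5 + 0 = -5)
L*(12 + t(Q(-3))) = -5*(12 + 5*√(-⅐*(-3))) = -5*(12 + 5*√(3/7)) = -5*(12 + 5*(√21/7)) = -5*(12 + 5*√21/7) = -60 - 25*√21/7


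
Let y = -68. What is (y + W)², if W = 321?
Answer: 64009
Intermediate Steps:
(y + W)² = (-68 + 321)² = 253² = 64009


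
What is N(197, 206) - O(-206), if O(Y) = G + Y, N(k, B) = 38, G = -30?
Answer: 274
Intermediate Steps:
O(Y) = -30 + Y
N(197, 206) - O(-206) = 38 - (-30 - 206) = 38 - 1*(-236) = 38 + 236 = 274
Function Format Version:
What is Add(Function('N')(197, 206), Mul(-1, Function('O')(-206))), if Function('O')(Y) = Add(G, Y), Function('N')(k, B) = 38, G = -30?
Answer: 274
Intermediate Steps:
Function('O')(Y) = Add(-30, Y)
Add(Function('N')(197, 206), Mul(-1, Function('O')(-206))) = Add(38, Mul(-1, Add(-30, -206))) = Add(38, Mul(-1, -236)) = Add(38, 236) = 274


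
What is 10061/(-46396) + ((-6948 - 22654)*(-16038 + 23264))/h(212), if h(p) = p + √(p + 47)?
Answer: -2103950437653289/2073205260 + 213904052*√259/44685 ≈ -9.3779e+5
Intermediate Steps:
h(p) = p + √(47 + p)
10061/(-46396) + ((-6948 - 22654)*(-16038 + 23264))/h(212) = 10061/(-46396) + ((-6948 - 22654)*(-16038 + 23264))/(212 + √(47 + 212)) = 10061*(-1/46396) + (-29602*7226)/(212 + √259) = -10061/46396 - 213904052/(212 + √259)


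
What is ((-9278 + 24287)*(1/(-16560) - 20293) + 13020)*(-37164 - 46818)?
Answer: 23531710081729471/920 ≈ 2.5578e+13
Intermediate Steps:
((-9278 + 24287)*(1/(-16560) - 20293) + 13020)*(-37164 - 46818) = (15009*(-1/16560 - 20293) + 13020)*(-83982) = (15009*(-336052081/16560) + 13020)*(-83982) = (-1681268561243/5520 + 13020)*(-83982) = -1681196690843/5520*(-83982) = 23531710081729471/920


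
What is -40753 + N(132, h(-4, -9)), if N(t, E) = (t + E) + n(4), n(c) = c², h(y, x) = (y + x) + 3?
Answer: -40615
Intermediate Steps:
h(y, x) = 3 + x + y (h(y, x) = (x + y) + 3 = 3 + x + y)
N(t, E) = 16 + E + t (N(t, E) = (t + E) + 4² = (E + t) + 16 = 16 + E + t)
-40753 + N(132, h(-4, -9)) = -40753 + (16 + (3 - 9 - 4) + 132) = -40753 + (16 - 10 + 132) = -40753 + 138 = -40615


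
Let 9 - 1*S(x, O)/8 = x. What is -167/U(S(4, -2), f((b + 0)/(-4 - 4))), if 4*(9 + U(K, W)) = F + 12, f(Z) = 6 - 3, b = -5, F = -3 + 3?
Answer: 167/6 ≈ 27.833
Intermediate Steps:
F = 0
S(x, O) = 72 - 8*x
f(Z) = 3
U(K, W) = -6 (U(K, W) = -9 + (0 + 12)/4 = -9 + (1/4)*12 = -9 + 3 = -6)
-167/U(S(4, -2), f((b + 0)/(-4 - 4))) = -167/(-6) = -167*(-1/6) = 167/6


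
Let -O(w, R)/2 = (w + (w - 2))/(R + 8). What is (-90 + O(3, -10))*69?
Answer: -5934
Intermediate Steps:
O(w, R) = -2*(-2 + 2*w)/(8 + R) (O(w, R) = -2*(w + (w - 2))/(R + 8) = -2*(w + (-2 + w))/(8 + R) = -2*(-2 + 2*w)/(8 + R))
(-90 + O(3, -10))*69 = (-90 + 4*(1 - 1*3)/(8 - 10))*69 = (-90 + 4*(1 - 3)/(-2))*69 = (-90 + 4*(-½)*(-2))*69 = (-90 + 4)*69 = -86*69 = -5934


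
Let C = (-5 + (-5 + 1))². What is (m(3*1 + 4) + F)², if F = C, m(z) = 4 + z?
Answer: 8464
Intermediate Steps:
C = 81 (C = (-5 - 4)² = (-9)² = 81)
F = 81
(m(3*1 + 4) + F)² = ((4 + (3*1 + 4)) + 81)² = ((4 + (3 + 4)) + 81)² = ((4 + 7) + 81)² = (11 + 81)² = 92² = 8464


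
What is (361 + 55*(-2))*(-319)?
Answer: -80069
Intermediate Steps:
(361 + 55*(-2))*(-319) = (361 - 110)*(-319) = 251*(-319) = -80069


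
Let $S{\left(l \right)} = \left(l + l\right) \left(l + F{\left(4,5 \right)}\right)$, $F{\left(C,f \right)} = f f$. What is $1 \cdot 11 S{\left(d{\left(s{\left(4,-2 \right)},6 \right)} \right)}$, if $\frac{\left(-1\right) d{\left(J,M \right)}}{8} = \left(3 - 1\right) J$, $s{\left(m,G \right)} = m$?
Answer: $54912$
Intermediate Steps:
$F{\left(C,f \right)} = f^{2}$
$d{\left(J,M \right)} = - 16 J$ ($d{\left(J,M \right)} = - 8 \left(3 - 1\right) J = - 8 \cdot 2 J = - 16 J$)
$S{\left(l \right)} = 2 l \left(25 + l\right)$ ($S{\left(l \right)} = \left(l + l\right) \left(l + 5^{2}\right) = 2 l \left(l + 25\right) = 2 l \left(25 + l\right)$)
$1 \cdot 11 S{\left(d{\left(s{\left(4,-2 \right)},6 \right)} \right)} = 1 \cdot 11 \cdot 2 \left(\left(-16\right) 4\right) \left(25 - 64\right) = 11 \cdot 2 \left(-64\right) \left(25 - 64\right) = 11 \cdot 2 \left(-64\right) \left(-39\right) = 11 \cdot 4992 = 54912$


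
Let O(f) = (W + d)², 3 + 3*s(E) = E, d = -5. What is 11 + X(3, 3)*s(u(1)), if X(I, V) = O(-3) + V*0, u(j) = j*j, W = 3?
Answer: 25/3 ≈ 8.3333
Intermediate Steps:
u(j) = j²
s(E) = -1 + E/3
O(f) = 4 (O(f) = (3 - 5)² = (-2)² = 4)
X(I, V) = 4 (X(I, V) = 4 + V*0 = 4 + 0 = 4)
11 + X(3, 3)*s(u(1)) = 11 + 4*(-1 + (⅓)*1²) = 11 + 4*(-1 + (⅓)*1) = 11 + 4*(-1 + ⅓) = 11 + 4*(-⅔) = 11 - 8/3 = 25/3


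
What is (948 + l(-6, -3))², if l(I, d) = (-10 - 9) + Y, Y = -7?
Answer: 850084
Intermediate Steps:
l(I, d) = -26 (l(I, d) = (-10 - 9) - 7 = -19 - 7 = -26)
(948 + l(-6, -3))² = (948 - 26)² = 922² = 850084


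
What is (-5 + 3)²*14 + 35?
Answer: 91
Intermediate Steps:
(-5 + 3)²*14 + 35 = (-2)²*14 + 35 = 4*14 + 35 = 56 + 35 = 91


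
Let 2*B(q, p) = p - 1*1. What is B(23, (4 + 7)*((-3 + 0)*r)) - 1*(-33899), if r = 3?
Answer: 33849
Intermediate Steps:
B(q, p) = -½ + p/2 (B(q, p) = (p - 1*1)/2 = (p - 1)/2 = (-1 + p)/2 = -½ + p/2)
B(23, (4 + 7)*((-3 + 0)*r)) - 1*(-33899) = (-½ + ((4 + 7)*((-3 + 0)*3))/2) - 1*(-33899) = (-½ + (11*(-3*3))/2) + 33899 = (-½ + (11*(-9))/2) + 33899 = (-½ + (½)*(-99)) + 33899 = (-½ - 99/2) + 33899 = -50 + 33899 = 33849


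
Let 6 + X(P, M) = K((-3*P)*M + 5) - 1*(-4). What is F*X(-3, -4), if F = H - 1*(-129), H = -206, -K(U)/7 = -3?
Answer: -1463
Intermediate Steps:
K(U) = 21 (K(U) = -7*(-3) = 21)
X(P, M) = 19 (X(P, M) = -6 + (21 - 1*(-4)) = -6 + (21 + 4) = -6 + 25 = 19)
F = -77 (F = -206 - 1*(-129) = -206 + 129 = -77)
F*X(-3, -4) = -77*19 = -1463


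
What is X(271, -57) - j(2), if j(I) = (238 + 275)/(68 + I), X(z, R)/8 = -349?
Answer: -195953/70 ≈ -2799.3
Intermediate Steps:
X(z, R) = -2792 (X(z, R) = 8*(-349) = -2792)
j(I) = 513/(68 + I)
X(271, -57) - j(2) = -2792 - 513/(68 + 2) = -2792 - 513/70 = -195953/70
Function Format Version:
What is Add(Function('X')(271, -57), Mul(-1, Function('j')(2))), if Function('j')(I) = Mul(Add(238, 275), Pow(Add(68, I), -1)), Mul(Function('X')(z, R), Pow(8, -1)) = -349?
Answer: Rational(-195953, 70) ≈ -2799.3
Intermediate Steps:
Function('X')(z, R) = -2792 (Function('X')(z, R) = Mul(8, -349) = -2792)
Function('j')(I) = Mul(513, Pow(Add(68, I), -1))
Add(Function('X')(271, -57), Mul(-1, Function('j')(2))) = Add(-2792, Mul(-1, Mul(513, Pow(Add(68, 2), -1)))) = Add(-2792, Mul(-1, Mul(513, Pow(70, -1)))) = Add(-2792, Mul(-1, Mul(513, Rational(1, 70)))) = Add(-2792, Mul(-1, Rational(513, 70))) = Add(-2792, Rational(-513, 70)) = Rational(-195953, 70)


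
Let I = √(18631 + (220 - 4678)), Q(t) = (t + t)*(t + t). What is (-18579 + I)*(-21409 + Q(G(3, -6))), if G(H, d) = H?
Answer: 397088967 - 21373*√14173 ≈ 3.9454e+8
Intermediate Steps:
Q(t) = 4*t² (Q(t) = (2*t)*(2*t) = 4*t²)
I = √14173 (I = √(18631 - 4458) = √14173 ≈ 119.05)
(-18579 + I)*(-21409 + Q(G(3, -6))) = (-18579 + √14173)*(-21409 + 4*3²) = (-18579 + √14173)*(-21409 + 4*9) = (-18579 + √14173)*(-21409 + 36) = (-18579 + √14173)*(-21373) = 397088967 - 21373*√14173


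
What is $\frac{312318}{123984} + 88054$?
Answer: $\frac{606533303}{6888} \approx 88057.0$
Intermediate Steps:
$\frac{312318}{123984} + 88054 = 312318 \cdot \frac{1}{123984} + 88054 = \frac{17351}{6888} + 88054 = \frac{606533303}{6888}$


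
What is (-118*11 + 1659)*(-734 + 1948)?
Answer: 438254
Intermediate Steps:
(-118*11 + 1659)*(-734 + 1948) = (-1298 + 1659)*1214 = 361*1214 = 438254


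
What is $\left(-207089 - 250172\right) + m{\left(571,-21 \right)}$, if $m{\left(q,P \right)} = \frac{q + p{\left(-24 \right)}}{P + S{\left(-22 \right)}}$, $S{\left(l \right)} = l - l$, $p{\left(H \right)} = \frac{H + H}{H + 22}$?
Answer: $- \frac{1371868}{3} \approx -4.5729 \cdot 10^{5}$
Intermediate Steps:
$p{\left(H \right)} = \frac{2 H}{22 + H}$
$S{\left(l \right)} = 0$
$m{\left(q,P \right)} = \frac{24 + q}{P}$ ($m{\left(q,P \right)} = \frac{q + 2 \left(-24\right) \frac{1}{22 - 24}}{P + 0} = \frac{q + 2 \left(-24\right) \frac{1}{-2}}{P} = \frac{q + 2 \left(-24\right) \left(- \frac{1}{2}\right)}{P} = \frac{q + 24}{P} = \frac{24 + q}{P}$)
$\left(-207089 - 250172\right) + m{\left(571,-21 \right)} = \left(-207089 - 250172\right) + \frac{24 + 571}{-21} = -457261 - \frac{85}{3} = - \frac{1371868}{3}$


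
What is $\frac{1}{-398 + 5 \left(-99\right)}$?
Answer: $- \frac{1}{893} \approx -0.0011198$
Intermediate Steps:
$\frac{1}{-398 + 5 \left(-99\right)} = \frac{1}{-398 - 495} = \frac{1}{-893} = - \frac{1}{893}$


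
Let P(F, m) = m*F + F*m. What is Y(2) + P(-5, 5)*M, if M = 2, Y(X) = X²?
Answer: -96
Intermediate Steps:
P(F, m) = 2*F*m (P(F, m) = F*m + F*m = 2*F*m)
Y(2) + P(-5, 5)*M = 2² + (2*(-5)*5)*2 = 4 - 50*2 = 4 - 100 = -96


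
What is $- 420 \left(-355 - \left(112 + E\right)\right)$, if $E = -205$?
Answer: $110040$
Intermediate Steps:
$- 420 \left(-355 - \left(112 + E\right)\right) = - 420 \left(-355 - -93\right) = - 420 \left(-355 + \left(-112 + 205\right)\right) = - 420 \left(-355 + 93\right) = \left(-420\right) \left(-262\right) = 110040$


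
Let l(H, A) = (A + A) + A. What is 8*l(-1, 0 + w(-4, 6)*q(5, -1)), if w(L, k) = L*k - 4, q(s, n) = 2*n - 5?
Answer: 4704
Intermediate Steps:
q(s, n) = -5 + 2*n
w(L, k) = -4 + L*k
l(H, A) = 3*A (l(H, A) = 2*A + A = 3*A)
8*l(-1, 0 + w(-4, 6)*q(5, -1)) = 8*(3*(0 + (-4 - 4*6)*(-5 + 2*(-1)))) = 8*(3*(0 + (-4 - 24)*(-5 - 2))) = 8*(3*(0 - 28*(-7))) = 8*(3*(0 + 196)) = 8*(3*196) = 8*588 = 4704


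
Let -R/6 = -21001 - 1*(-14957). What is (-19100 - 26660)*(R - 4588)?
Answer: -1449493760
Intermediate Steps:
R = 36264 (R = -6*(-21001 - 1*(-14957)) = -6*(-21001 + 14957) = -6*(-6044) = 36264)
(-19100 - 26660)*(R - 4588) = (-19100 - 26660)*(36264 - 4588) = -45760*31676 = -1449493760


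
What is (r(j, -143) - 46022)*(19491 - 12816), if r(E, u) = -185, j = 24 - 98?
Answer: -308431725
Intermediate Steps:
j = -74
(r(j, -143) - 46022)*(19491 - 12816) = (-185 - 46022)*(19491 - 12816) = -46207*6675 = -308431725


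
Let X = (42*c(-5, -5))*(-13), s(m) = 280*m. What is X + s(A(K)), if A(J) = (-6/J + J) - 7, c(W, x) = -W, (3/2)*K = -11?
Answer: -214970/33 ≈ -6514.2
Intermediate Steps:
K = -22/3 (K = (⅔)*(-11) = -22/3 ≈ -7.3333)
A(J) = -7 + J - 6/J (A(J) = (J - 6/J) - 7 = -7 + J - 6/J)
X = -2730 (X = (42*(-1*(-5)))*(-13) = (42*5)*(-13) = 210*(-13) = -2730)
X + s(A(K)) = -2730 + 280*(-7 - 22/3 - 6/(-22/3)) = -2730 + 280*(-7 - 22/3 - 6*(-3/22)) = -2730 + 280*(-7 - 22/3 + 9/11) = -2730 + 280*(-446/33) = -2730 - 124880/33 = -214970/33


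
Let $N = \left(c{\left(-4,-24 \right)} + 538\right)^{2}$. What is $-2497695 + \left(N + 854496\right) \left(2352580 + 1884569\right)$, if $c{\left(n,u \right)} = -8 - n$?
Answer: $4828872834453$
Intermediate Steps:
$N = 285156$ ($N = \left(\left(-8 - -4\right) + 538\right)^{2} = \left(\left(-8 + 4\right) + 538\right)^{2} = \left(-4 + 538\right)^{2} = 534^{2} = 285156$)
$-2497695 + \left(N + 854496\right) \left(2352580 + 1884569\right) = -2497695 + \left(285156 + 854496\right) \left(2352580 + 1884569\right) = -2497695 + 1139652 \cdot 4237149 = -2497695 + 4828875332148 = 4828872834453$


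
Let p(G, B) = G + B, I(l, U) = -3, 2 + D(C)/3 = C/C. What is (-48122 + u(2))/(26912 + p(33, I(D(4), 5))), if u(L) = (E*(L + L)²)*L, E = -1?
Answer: -24077/13471 ≈ -1.7873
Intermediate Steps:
D(C) = -3 (D(C) = -6 + 3*(C/C) = -6 + 3*1 = -6 + 3 = -3)
u(L) = -4*L³ (u(L) = (-(L + L)²)*L = (-(2*L)²)*L = (-4*L²)*L = -4*L³)
p(G, B) = B + G
(-48122 + u(2))/(26912 + p(33, I(D(4), 5))) = (-48122 - 4*2³)/(26912 + (-3 + 33)) = (-48122 - 4*8)/(26912 + 30) = (-48122 - 32)/26942 = -48154*1/26942 = -24077/13471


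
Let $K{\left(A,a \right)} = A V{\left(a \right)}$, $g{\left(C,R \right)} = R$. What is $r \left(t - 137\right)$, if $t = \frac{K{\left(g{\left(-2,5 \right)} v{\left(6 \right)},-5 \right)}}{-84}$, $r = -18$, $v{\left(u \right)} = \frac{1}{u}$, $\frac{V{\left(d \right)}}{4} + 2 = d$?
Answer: $2461$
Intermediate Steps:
$V{\left(d \right)} = -8 + 4 d$
$K{\left(A,a \right)} = A \left(-8 + 4 a\right)$
$t = \frac{5}{18}$ ($t = \frac{4 \cdot \frac{5}{6} \left(-2 - 5\right)}{-84} = 4 \cdot 5 \cdot \frac{1}{6} \left(-7\right) \left(- \frac{1}{84}\right) = 4 \cdot \frac{5}{6} \left(-7\right) \left(- \frac{1}{84}\right) = \left(- \frac{70}{3}\right) \left(- \frac{1}{84}\right) = \frac{5}{18} \approx 0.27778$)
$r \left(t - 137\right) = - 18 \left(\frac{5}{18} - 137\right) = \left(-18\right) \left(- \frac{2461}{18}\right) = 2461$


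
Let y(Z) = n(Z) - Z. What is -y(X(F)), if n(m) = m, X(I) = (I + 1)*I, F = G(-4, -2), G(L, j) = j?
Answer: 0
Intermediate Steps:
F = -2
X(I) = I*(1 + I) (X(I) = (1 + I)*I = I*(1 + I))
y(Z) = 0 (y(Z) = Z - Z = 0)
-y(X(F)) = -1*0 = 0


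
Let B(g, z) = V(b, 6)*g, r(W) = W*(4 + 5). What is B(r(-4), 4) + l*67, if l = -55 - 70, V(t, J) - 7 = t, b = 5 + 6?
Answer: -9023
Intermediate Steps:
b = 11
V(t, J) = 7 + t
l = -125
r(W) = 9*W (r(W) = W*9 = 9*W)
B(g, z) = 18*g (B(g, z) = (7 + 11)*g = 18*g)
B(r(-4), 4) + l*67 = 18*(9*(-4)) - 125*67 = 18*(-36) - 8375 = -648 - 8375 = -9023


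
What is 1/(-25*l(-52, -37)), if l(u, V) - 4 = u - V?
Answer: 1/275 ≈ 0.0036364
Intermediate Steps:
l(u, V) = 4 + u - V (l(u, V) = 4 + (u - V) = 4 + u - V)
1/(-25*l(-52, -37)) = 1/(-25*(4 - 52 - 1*(-37))) = 1/(-25*(4 - 52 + 37)) = 1/(-25*(-11)) = 1/275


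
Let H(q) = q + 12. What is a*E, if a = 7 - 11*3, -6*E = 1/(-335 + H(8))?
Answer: -13/945 ≈ -0.013757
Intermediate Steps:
H(q) = 12 + q
E = 1/1890 (E = -1/(6*(-335 + (12 + 8))) = -1/(6*(-335 + 20)) = -⅙/(-315) = -⅙*(-1/315) = 1/1890 ≈ 0.00052910)
a = -26 (a = 7 - 33 = -26)
a*E = -26*1/1890 = -13/945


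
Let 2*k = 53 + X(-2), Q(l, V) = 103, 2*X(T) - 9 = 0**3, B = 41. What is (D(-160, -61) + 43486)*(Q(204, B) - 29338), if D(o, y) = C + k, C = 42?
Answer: -5093526345/4 ≈ -1.2734e+9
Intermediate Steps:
X(T) = 9/2 (X(T) = 9/2 + (1/2)*0**3 = 9/2 + (1/2)*0 = 9/2 + 0 = 9/2)
k = 115/4 (k = (53 + 9/2)/2 = (1/2)*(115/2) = 115/4 ≈ 28.750)
D(o, y) = 283/4 (D(o, y) = 42 + 115/4 = 283/4)
(D(-160, -61) + 43486)*(Q(204, B) - 29338) = (283/4 + 43486)*(103 - 29338) = (174227/4)*(-29235) = -5093526345/4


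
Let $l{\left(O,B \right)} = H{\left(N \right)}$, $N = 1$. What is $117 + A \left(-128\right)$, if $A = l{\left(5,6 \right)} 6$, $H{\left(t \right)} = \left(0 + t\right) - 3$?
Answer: $1653$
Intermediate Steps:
$H{\left(t \right)} = -3 + t$ ($H{\left(t \right)} = t - 3 = -3 + t$)
$l{\left(O,B \right)} = -2$ ($l{\left(O,B \right)} = -3 + 1 = -2$)
$A = -12$ ($A = \left(-2\right) 6 = -12$)
$117 + A \left(-128\right) = 117 - -1536 = 117 + 1536 = 1653$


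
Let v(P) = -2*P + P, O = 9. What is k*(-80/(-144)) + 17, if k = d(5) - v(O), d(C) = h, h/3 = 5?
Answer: 91/3 ≈ 30.333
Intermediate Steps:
h = 15 (h = 3*5 = 15)
d(C) = 15
v(P) = -P
k = 24 (k = 15 - (-1)*9 = 15 - 1*(-9) = 15 + 9 = 24)
k*(-80/(-144)) + 17 = 24*(-80/(-144)) + 17 = 24*(-80*(-1/144)) + 17 = 24*(5/9) + 17 = 40/3 + 17 = 91/3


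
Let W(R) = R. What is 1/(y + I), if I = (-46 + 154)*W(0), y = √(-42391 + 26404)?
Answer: -I*√3/219 ≈ -0.0079089*I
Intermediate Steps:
y = 73*I*√3 (y = √(-15987) = 73*I*√3 ≈ 126.44*I)
I = 0 (I = (-46 + 154)*0 = 108*0 = 0)
1/(y + I) = 1/(73*I*√3 + 0) = 1/(73*I*√3) = -I*√3/219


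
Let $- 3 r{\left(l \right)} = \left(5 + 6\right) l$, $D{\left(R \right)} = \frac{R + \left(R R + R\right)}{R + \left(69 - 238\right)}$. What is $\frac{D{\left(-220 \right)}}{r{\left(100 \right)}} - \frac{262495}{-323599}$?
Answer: $\frac{722186521}{629400055} \approx 1.1474$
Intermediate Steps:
$D{\left(R \right)} = \frac{R^{2} + 2 R}{-169 + R}$ ($D{\left(R \right)} = \frac{R + \left(R^{2} + R\right)}{R + \left(69 - 238\right)} = \frac{R + \left(R + R^{2}\right)}{R - 169} = \frac{R^{2} + 2 R}{-169 + R}$)
$r{\left(l \right)} = - \frac{11 l}{3}$ ($r{\left(l \right)} = - \frac{\left(5 + 6\right) l}{3} = - \frac{11 l}{3}$)
$\frac{D{\left(-220 \right)}}{r{\left(100 \right)}} - \frac{262495}{-323599} = \frac{\left(-220\right) \frac{1}{-169 - 220} \left(2 - 220\right)}{\left(- \frac{11}{3}\right) 100} - \frac{262495}{-323599} = \frac{\left(-220\right) \frac{1}{-389} \left(-218\right)}{- \frac{1100}{3}} - - \frac{262495}{323599} = \left(-220\right) \left(- \frac{1}{389}\right) \left(-218\right) \left(- \frac{3}{1100}\right) + \frac{262495}{323599} = \left(- \frac{47960}{389}\right) \left(- \frac{3}{1100}\right) + \frac{262495}{323599} = \frac{654}{1945} + \frac{262495}{323599} = \frac{722186521}{629400055}$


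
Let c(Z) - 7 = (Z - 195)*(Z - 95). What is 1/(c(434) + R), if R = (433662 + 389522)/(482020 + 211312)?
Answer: 173333/14045032120 ≈ 1.2341e-5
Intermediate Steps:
R = 205796/173333 (R = 823184/693332 = 823184*(1/693332) = 205796/173333 ≈ 1.1873)
c(Z) = 7 + (-195 + Z)*(-95 + Z) (c(Z) = 7 + (Z - 195)*(Z - 95) = 7 + (-195 + Z)*(-95 + Z))
1/(c(434) + R) = 1/((18532 + 434**2 - 290*434) + 205796/173333) = 1/((18532 + 188356 - 125860) + 205796/173333) = 1/(81028 + 205796/173333) = 1/(14045032120/173333) = 173333/14045032120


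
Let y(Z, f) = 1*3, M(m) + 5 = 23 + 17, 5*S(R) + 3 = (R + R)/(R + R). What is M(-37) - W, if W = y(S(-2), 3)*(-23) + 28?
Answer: 76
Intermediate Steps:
S(R) = -⅖ (S(R) = -⅗ + ((R + R)/(R + R))/5 = -⅗ + ((2*R)/((2*R)))/5 = -⅗ + ((2*R)*(1/(2*R)))/5 = -⅗ + (⅕)*1 = -⅗ + ⅕ = -⅖)
M(m) = 35 (M(m) = -5 + (23 + 17) = -5 + 40 = 35)
y(Z, f) = 3
W = -41 (W = 3*(-23) + 28 = -69 + 28 = -41)
M(-37) - W = 35 - 1*(-41) = 35 + 41 = 76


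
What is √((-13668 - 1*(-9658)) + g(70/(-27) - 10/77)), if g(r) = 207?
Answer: I*√3803 ≈ 61.668*I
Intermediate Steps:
√((-13668 - 1*(-9658)) + g(70/(-27) - 10/77)) = √((-13668 - 1*(-9658)) + 207) = √((-13668 + 9658) + 207) = √(-4010 + 207) = √(-3803) = I*√3803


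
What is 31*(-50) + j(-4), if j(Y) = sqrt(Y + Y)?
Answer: -1550 + 2*I*sqrt(2) ≈ -1550.0 + 2.8284*I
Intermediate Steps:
j(Y) = sqrt(2)*sqrt(Y) (j(Y) = sqrt(2*Y) = sqrt(2)*sqrt(Y))
31*(-50) + j(-4) = 31*(-50) + sqrt(2)*sqrt(-4) = -1550 + sqrt(2)*(2*I) = -1550 + 2*I*sqrt(2)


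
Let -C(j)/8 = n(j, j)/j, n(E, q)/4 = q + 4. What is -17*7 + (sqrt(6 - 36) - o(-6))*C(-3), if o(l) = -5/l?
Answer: -1151/9 + 32*I*sqrt(30)/3 ≈ -127.89 + 58.424*I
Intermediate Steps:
n(E, q) = 16 + 4*q (n(E, q) = 4*(q + 4) = 4*(4 + q) = 16 + 4*q)
C(j) = -8*(16 + 4*j)/j
-17*7 + (sqrt(6 - 36) - o(-6))*C(-3) = -17*7 + (sqrt(6 - 36) - (-5)/(-6))*(-32 - 128/(-3)) = -119 + (sqrt(-30) - (-5)*(-1)/6)*(-32 - 128*(-1/3)) = -119 + (I*sqrt(30) - 1*5/6)*(-32 + 128/3) = -119 + (I*sqrt(30) - 5/6)*(32/3) = -119 + (-5/6 + I*sqrt(30))*(32/3) = -119 + (-80/9 + 32*I*sqrt(30)/3) = -1151/9 + 32*I*sqrt(30)/3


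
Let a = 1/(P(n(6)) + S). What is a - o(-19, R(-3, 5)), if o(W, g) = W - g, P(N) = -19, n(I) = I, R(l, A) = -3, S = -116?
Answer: 2159/135 ≈ 15.993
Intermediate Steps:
a = -1/135 (a = 1/(-19 - 116) = 1/(-135) = -1/135 ≈ -0.0074074)
a - o(-19, R(-3, 5)) = -1/135 - (-19 - 1*(-3)) = -1/135 - (-19 + 3) = -1/135 - 1*(-16) = -1/135 + 16 = 2159/135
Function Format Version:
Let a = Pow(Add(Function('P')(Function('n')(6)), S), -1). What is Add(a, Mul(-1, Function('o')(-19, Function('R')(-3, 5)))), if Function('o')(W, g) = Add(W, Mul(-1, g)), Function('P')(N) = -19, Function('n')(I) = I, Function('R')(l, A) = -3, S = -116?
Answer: Rational(2159, 135) ≈ 15.993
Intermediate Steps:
a = Rational(-1, 135) (a = Pow(Add(-19, -116), -1) = Pow(-135, -1) = Rational(-1, 135) ≈ -0.0074074)
Add(a, Mul(-1, Function('o')(-19, Function('R')(-3, 5)))) = Add(Rational(-1, 135), Mul(-1, Add(-19, Mul(-1, -3)))) = Add(Rational(-1, 135), Mul(-1, Add(-19, 3))) = Add(Rational(-1, 135), Mul(-1, -16)) = Add(Rational(-1, 135), 16) = Rational(2159, 135)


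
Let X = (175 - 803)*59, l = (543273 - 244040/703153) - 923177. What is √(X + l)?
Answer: 18*I*√636275567601201/703153 ≈ 645.72*I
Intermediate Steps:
l = -267130881352/703153 (l = (543273 - 244040*1/703153) - 923177 = (543273 - 244040/703153) - 923177 = 382003795729/703153 - 923177 = -267130881352/703153 ≈ -3.7990e+5)
X = -37052 (X = -628*59 = -37052)
√(X + l) = √(-37052 - 267130881352/703153) = √(-293184106308/703153) = 18*I*√636275567601201/703153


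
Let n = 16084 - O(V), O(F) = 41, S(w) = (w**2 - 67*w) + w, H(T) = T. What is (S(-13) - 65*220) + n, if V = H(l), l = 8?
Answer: 2770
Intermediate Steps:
S(w) = w**2 - 66*w
V = 8
n = 16043 (n = 16084 - 1*41 = 16084 - 41 = 16043)
(S(-13) - 65*220) + n = (-13*(-66 - 13) - 65*220) + 16043 = (-13*(-79) - 14300) + 16043 = (1027 - 14300) + 16043 = -13273 + 16043 = 2770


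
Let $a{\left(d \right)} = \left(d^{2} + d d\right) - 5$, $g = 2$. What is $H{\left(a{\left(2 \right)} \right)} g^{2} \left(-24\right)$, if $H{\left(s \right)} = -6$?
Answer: $576$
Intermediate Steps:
$a{\left(d \right)} = -5 + 2 d^{2}$ ($a{\left(d \right)} = \left(d^{2} + d^{2}\right) - 5 = 2 d^{2} - 5 = -5 + 2 d^{2}$)
$H{\left(a{\left(2 \right)} \right)} g^{2} \left(-24\right) = - 6 \cdot 2^{2} \left(-24\right) = \left(-6\right) 4 \left(-24\right) = \left(-24\right) \left(-24\right) = 576$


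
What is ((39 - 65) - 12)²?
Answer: 1444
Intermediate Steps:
((39 - 65) - 12)² = (-26 - 12)² = (-38)² = 1444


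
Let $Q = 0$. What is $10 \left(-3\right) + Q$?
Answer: $-30$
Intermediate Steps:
$10 \left(-3\right) + Q = 10 \left(-3\right) + 0 = -30 + 0 = -30$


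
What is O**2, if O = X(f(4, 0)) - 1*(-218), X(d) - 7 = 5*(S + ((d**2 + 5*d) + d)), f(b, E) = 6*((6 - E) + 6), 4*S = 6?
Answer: 3206390625/4 ≈ 8.0160e+8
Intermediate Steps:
S = 3/2 (S = (1/4)*6 = 3/2 ≈ 1.5000)
f(b, E) = 72 - 6*E (f(b, E) = 6*(12 - E) = 72 - 6*E)
X(d) = 29/2 + 5*d**2 + 30*d (X(d) = 7 + 5*(3/2 + ((d**2 + 5*d) + d)) = 7 + 5*(3/2 + (d**2 + 6*d)) = 7 + 5*(3/2 + d**2 + 6*d) = 7 + (15/2 + 5*d**2 + 30*d) = 29/2 + 5*d**2 + 30*d)
O = 56625/2 (O = (29/2 + 5*(72 - 6*0)**2 + 30*(72 - 6*0)) - 1*(-218) = (29/2 + 5*(72 + 0)**2 + 30*(72 + 0)) + 218 = (29/2 + 5*72**2 + 30*72) + 218 = (29/2 + 5*5184 + 2160) + 218 = (29/2 + 25920 + 2160) + 218 = 56189/2 + 218 = 56625/2 ≈ 28313.)
O**2 = (56625/2)**2 = 3206390625/4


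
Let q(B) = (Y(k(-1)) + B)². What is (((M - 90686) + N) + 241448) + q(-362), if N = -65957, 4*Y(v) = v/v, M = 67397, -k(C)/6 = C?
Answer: 4529041/16 ≈ 2.8307e+5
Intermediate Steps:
k(C) = -6*C
Y(v) = ¼ (Y(v) = (v/v)/4 = (¼)*1 = ¼)
q(B) = (¼ + B)²
(((M - 90686) + N) + 241448) + q(-362) = (((67397 - 90686) - 65957) + 241448) + (1 + 4*(-362))²/16 = ((-23289 - 65957) + 241448) + (1 - 1448)²/16 = (-89246 + 241448) + (1/16)*(-1447)² = 152202 + (1/16)*2093809 = 152202 + 2093809/16 = 4529041/16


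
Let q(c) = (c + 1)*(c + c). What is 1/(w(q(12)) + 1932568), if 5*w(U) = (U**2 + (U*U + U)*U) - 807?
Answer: 5/40228049 ≈ 1.2429e-7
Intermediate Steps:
q(c) = 2*c*(1 + c) (q(c) = (1 + c)*(2*c) = 2*c*(1 + c))
w(U) = -807/5 + U**2/5 + U*(U + U**2)/5 (w(U) = ((U**2 + (U*U + U)*U) - 807)/5 = ((U**2 + (U**2 + U)*U) - 807)/5 = ((U**2 + (U + U**2)*U) - 807)/5 = ((U**2 + U*(U + U**2)) - 807)/5 = (-807 + U**2 + U*(U + U**2))/5 = -807/5 + U**2/5 + U*(U + U**2)/5)
1/(w(q(12)) + 1932568) = 1/((-807/5 + (2*12*(1 + 12))**3/5 + 2*(2*12*(1 + 12))**2/5) + 1932568) = 1/((-807/5 + (2*12*13)**3/5 + 2*(2*12*13)**2/5) + 1932568) = 1/((-807/5 + (1/5)*312**3 + (2/5)*312**2) + 1932568) = 1/((-807/5 + (1/5)*30371328 + (2/5)*97344) + 1932568) = 1/((-807/5 + 30371328/5 + 194688/5) + 1932568) = 1/(30565209/5 + 1932568) = 1/(40228049/5) = 5/40228049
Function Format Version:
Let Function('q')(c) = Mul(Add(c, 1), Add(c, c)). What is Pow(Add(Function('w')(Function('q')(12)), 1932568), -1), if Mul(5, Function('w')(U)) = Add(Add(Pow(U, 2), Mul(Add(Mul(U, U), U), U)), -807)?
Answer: Rational(5, 40228049) ≈ 1.2429e-7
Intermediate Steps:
Function('q')(c) = Mul(2, c, Add(1, c)) (Function('q')(c) = Mul(Add(1, c), Mul(2, c)) = Mul(2, c, Add(1, c)))
Function('w')(U) = Add(Rational(-807, 5), Mul(Rational(1, 5), Pow(U, 2)), Mul(Rational(1, 5), U, Add(U, Pow(U, 2)))) (Function('w')(U) = Mul(Rational(1, 5), Add(Add(Pow(U, 2), Mul(Add(Mul(U, U), U), U)), -807)) = Mul(Rational(1, 5), Add(Add(Pow(U, 2), Mul(Add(Pow(U, 2), U), U)), -807)) = Mul(Rational(1, 5), Add(Add(Pow(U, 2), Mul(Add(U, Pow(U, 2)), U)), -807)) = Mul(Rational(1, 5), Add(Add(Pow(U, 2), Mul(U, Add(U, Pow(U, 2)))), -807)) = Mul(Rational(1, 5), Add(-807, Pow(U, 2), Mul(U, Add(U, Pow(U, 2))))) = Add(Rational(-807, 5), Mul(Rational(1, 5), Pow(U, 2)), Mul(Rational(1, 5), U, Add(U, Pow(U, 2)))))
Pow(Add(Function('w')(Function('q')(12)), 1932568), -1) = Pow(Add(Add(Rational(-807, 5), Mul(Rational(1, 5), Pow(Mul(2, 12, Add(1, 12)), 3)), Mul(Rational(2, 5), Pow(Mul(2, 12, Add(1, 12)), 2))), 1932568), -1) = Pow(Add(Add(Rational(-807, 5), Mul(Rational(1, 5), Pow(Mul(2, 12, 13), 3)), Mul(Rational(2, 5), Pow(Mul(2, 12, 13), 2))), 1932568), -1) = Pow(Add(Add(Rational(-807, 5), Mul(Rational(1, 5), Pow(312, 3)), Mul(Rational(2, 5), Pow(312, 2))), 1932568), -1) = Pow(Add(Add(Rational(-807, 5), Mul(Rational(1, 5), 30371328), Mul(Rational(2, 5), 97344)), 1932568), -1) = Pow(Add(Add(Rational(-807, 5), Rational(30371328, 5), Rational(194688, 5)), 1932568), -1) = Pow(Add(Rational(30565209, 5), 1932568), -1) = Pow(Rational(40228049, 5), -1) = Rational(5, 40228049)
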